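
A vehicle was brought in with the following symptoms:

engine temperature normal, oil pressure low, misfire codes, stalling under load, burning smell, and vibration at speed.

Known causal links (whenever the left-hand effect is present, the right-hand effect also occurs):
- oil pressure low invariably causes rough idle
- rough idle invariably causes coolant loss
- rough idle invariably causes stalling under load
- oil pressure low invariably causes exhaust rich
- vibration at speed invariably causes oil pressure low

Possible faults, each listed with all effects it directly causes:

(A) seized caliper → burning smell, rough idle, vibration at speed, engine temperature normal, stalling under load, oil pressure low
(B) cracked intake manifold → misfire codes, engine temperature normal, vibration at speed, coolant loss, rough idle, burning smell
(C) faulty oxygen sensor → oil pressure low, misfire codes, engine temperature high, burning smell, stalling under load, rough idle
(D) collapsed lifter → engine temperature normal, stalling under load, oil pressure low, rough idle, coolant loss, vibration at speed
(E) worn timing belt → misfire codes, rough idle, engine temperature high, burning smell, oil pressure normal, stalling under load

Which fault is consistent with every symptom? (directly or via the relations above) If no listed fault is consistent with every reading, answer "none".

For each candidate, compare predicted effects to what was observed:
(A) seized caliper — engine temperature normal ✓; oil pressure low ✓; misfire codes ✗; stalling under load ✓; burning smell ✓; vibration at speed ✓
(B) cracked intake manifold — accounts for every observation (oil pressure low by vibration at speed → oil pressure low)
(C) faulty oxygen sensor — engine temperature normal ✗; oil pressure low ✓; misfire codes ✓; stalling under load ✓; burning smell ✓; vibration at speed ✗
(D) collapsed lifter — engine temperature normal ✓; oil pressure low ✓; misfire codes ✗; stalling under load ✓; burning smell ✗; vibration at speed ✓
(E) worn timing belt — fails on engine temperature normal, oil pressure low, vibration at speed (predicts engine temperature high, not engine temperature normal; predicts oil pressure normal, not oil pressure low)
(B) is the only candidate with no mismatches.

B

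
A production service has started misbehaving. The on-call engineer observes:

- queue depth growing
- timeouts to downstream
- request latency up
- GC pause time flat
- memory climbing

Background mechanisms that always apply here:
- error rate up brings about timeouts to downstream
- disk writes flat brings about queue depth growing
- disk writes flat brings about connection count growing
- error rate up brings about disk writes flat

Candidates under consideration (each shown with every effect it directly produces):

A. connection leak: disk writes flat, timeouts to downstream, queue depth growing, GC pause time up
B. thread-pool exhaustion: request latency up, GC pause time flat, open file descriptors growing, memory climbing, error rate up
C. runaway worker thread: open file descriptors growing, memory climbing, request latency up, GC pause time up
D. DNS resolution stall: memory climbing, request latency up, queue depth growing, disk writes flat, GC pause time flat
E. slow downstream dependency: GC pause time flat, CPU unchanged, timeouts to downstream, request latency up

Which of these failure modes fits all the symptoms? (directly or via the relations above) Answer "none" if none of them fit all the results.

B

Checking each candidate against the observations:
(A) connection leak — queue depth growing ✓; timeouts to downstream ✓; request latency up ✗; GC pause time flat ✗; memory climbing ✗
(B) thread-pool exhaustion — queue depth growing ✓ (through error rate up → disk writes flat → queue depth growing); timeouts to downstream ✓ (through error rate up → timeouts to downstream); request latency up ✓; GC pause time flat ✓; memory climbing ✓
(C) runaway worker thread — queue depth growing ✗; timeouts to downstream ✗; request latency up ✓; GC pause time flat ✗; memory climbing ✓
(D) DNS resolution stall — queue depth growing ✓; timeouts to downstream ✗; request latency up ✓; GC pause time flat ✓; memory climbing ✓
(E) slow downstream dependency — queue depth growing ✗; timeouts to downstream ✓; request latency up ✓; GC pause time flat ✓; memory climbing ✗
(B) alone accounts for all the evidence.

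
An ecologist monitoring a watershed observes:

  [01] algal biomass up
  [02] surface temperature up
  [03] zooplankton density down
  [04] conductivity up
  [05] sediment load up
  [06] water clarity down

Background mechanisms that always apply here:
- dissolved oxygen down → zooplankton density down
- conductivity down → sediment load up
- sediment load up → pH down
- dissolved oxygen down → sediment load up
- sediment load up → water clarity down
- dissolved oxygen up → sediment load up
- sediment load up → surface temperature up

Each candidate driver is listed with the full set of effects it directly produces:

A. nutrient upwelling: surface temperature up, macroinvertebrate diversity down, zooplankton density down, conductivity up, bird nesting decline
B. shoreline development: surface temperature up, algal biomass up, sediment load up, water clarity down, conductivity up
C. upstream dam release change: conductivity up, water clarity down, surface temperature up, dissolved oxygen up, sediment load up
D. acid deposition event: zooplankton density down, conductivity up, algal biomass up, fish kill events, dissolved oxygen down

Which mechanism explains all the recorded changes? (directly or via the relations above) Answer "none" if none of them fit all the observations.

Per-candidate check:
(A) nutrient upwelling — does not account for algal biomass up, sediment load up, water clarity down
(B) shoreline development — algal biomass up +; surface temperature up +; zooplankton density down -; conductivity up +; sediment load up +; water clarity down +
(C) upstream dam release change — algal biomass up -; surface temperature up +; zooplankton density down -; conductivity up +; sediment load up +; water clarity down +
(D) acid deposition event — algal biomass up +; surface temperature up + (via dissolved oxygen down → sediment load up → surface temperature up); zooplankton density down +; conductivity up +; sediment load up + (via dissolved oxygen down → sediment load up); water clarity down + (via dissolved oxygen down → sediment load up → water clarity down)
(D) is the only candidate with no mismatches.

D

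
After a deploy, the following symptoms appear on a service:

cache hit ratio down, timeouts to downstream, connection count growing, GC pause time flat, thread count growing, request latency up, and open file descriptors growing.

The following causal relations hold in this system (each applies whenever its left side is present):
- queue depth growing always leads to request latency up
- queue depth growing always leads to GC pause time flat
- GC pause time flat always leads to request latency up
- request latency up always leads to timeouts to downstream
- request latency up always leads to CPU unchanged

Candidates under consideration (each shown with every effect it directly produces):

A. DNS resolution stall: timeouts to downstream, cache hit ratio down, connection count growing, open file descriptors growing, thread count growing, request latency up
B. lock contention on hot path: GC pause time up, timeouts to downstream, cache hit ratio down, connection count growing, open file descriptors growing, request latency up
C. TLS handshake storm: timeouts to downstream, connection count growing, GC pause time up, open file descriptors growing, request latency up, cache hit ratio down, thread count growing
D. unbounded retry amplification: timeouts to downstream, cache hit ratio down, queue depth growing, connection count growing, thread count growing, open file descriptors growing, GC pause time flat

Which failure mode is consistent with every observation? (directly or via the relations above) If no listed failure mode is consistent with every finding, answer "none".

Per-candidate check:
(A) DNS resolution stall — cache hit ratio down +; timeouts to downstream +; connection count growing +; GC pause time flat -; thread count growing +; request latency up +; open file descriptors growing +
(B) lock contention on hot path — cache hit ratio down +; timeouts to downstream +; connection count growing +; GC pause time flat -; thread count growing -; request latency up +; open file descriptors growing +
(C) TLS handshake storm — fails on GC pause time flat (predicts GC pause time up, not GC pause time flat)
(D) unbounded retry amplification — accounts for every observation (request latency up by GC pause time flat → request latency up)
(D) alone accounts for all the evidence.

D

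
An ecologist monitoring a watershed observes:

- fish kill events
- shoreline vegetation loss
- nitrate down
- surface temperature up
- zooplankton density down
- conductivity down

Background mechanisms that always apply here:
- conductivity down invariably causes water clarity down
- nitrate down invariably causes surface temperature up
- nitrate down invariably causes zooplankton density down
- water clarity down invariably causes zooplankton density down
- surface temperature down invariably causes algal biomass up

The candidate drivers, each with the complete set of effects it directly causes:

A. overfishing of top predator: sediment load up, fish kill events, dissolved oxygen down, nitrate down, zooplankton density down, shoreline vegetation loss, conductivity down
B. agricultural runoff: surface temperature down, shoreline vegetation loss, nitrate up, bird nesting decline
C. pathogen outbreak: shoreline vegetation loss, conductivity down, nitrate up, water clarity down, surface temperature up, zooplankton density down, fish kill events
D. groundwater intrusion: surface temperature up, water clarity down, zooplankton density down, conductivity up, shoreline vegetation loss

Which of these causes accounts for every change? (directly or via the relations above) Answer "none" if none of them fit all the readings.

Testing each hypothesis:
(A) overfishing of top predator — accounts for every observation (surface temperature up via nitrate down → surface temperature up)
(B) agricultural runoff — fish kill events ✗; shoreline vegetation loss ✓; nitrate down ✗; surface temperature up ✗; zooplankton density down ✗; conductivity down ✗
(C) pathogen outbreak — fails on nitrate down (predicts nitrate up, not nitrate down)
(D) groundwater intrusion — fish kill events ✗; shoreline vegetation loss ✓; nitrate down ✗; surface temperature up ✓; zooplankton density down ✓; conductivity down ✗
(A) is the only candidate with no mismatches.

A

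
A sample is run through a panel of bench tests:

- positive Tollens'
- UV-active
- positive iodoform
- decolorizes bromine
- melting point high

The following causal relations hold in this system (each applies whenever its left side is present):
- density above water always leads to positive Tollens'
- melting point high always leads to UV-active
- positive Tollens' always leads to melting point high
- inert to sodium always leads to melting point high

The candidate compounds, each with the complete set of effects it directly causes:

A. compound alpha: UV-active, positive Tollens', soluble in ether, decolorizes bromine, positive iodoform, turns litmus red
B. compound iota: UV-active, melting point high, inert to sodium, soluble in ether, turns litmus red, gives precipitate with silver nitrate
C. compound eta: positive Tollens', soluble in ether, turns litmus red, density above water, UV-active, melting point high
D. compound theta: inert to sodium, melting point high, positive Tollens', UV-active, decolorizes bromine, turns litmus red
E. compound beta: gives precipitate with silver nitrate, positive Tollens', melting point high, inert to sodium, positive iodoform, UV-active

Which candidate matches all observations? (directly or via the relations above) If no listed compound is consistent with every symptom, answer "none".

Checking each candidate against the observations:
(A) compound alpha — accounts for every observation (melting point high via positive Tollens' → melting point high)
(B) compound iota — does not account for positive Tollens', positive iodoform, decolorizes bromine
(C) compound eta — positive Tollens' +; UV-active +; positive iodoform -; decolorizes bromine -; melting point high +
(D) compound theta — positive Tollens' +; UV-active +; positive iodoform -; decolorizes bromine +; melting point high +
(E) compound beta — does not account for decolorizes bromine
Only (A) is consistent with every observation.

A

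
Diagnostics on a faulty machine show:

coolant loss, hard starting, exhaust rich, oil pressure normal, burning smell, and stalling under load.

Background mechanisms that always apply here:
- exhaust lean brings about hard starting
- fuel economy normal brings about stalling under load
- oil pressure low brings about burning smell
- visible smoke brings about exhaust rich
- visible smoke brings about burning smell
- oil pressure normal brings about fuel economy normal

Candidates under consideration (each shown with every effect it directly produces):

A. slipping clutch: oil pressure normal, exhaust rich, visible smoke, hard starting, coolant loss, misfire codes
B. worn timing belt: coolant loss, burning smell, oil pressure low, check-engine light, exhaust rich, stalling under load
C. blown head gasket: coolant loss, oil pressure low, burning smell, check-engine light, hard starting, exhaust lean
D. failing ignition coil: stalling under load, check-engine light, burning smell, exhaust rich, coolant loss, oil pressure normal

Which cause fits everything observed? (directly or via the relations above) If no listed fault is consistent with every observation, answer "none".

A

Per-candidate check:
(A) slipping clutch — accounts for every observation (burning smell by visible smoke → burning smell)
(B) worn timing belt — fails on hard starting, oil pressure normal (predicts oil pressure low, not oil pressure normal)
(C) blown head gasket — coolant loss ✓; hard starting ✓; exhaust rich ✗; oil pressure normal ✗; burning smell ✓; stalling under load ✗
(D) failing ignition coil — does not account for hard starting
(A) is the only candidate with no mismatches.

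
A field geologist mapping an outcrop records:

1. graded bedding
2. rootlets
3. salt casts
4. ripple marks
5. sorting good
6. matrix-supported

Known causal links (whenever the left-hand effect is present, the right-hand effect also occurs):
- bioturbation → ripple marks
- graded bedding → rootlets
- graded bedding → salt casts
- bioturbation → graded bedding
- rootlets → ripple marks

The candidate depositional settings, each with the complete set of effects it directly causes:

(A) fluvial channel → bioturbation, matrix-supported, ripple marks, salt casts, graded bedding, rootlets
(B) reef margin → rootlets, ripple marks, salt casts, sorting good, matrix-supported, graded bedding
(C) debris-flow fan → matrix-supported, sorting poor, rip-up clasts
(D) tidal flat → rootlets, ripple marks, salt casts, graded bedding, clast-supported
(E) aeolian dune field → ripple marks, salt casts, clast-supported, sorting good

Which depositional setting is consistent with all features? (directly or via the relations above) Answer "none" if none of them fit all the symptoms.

For each candidate, compare predicted effects to what was observed:
(A) fluvial channel — graded bedding match; rootlets match; salt casts match; ripple marks match; sorting good miss; matrix-supported match
(B) reef margin — accounts for every observation
(C) debris-flow fan — graded bedding miss; rootlets miss; salt casts miss; ripple marks miss; sorting good miss; matrix-supported match
(D) tidal flat — graded bedding match; rootlets match; salt casts match; ripple marks match; sorting good miss; matrix-supported miss
(E) aeolian dune field — graded bedding miss; rootlets miss; salt casts match; ripple marks match; sorting good match; matrix-supported miss
(B) is the only candidate with no mismatches.

B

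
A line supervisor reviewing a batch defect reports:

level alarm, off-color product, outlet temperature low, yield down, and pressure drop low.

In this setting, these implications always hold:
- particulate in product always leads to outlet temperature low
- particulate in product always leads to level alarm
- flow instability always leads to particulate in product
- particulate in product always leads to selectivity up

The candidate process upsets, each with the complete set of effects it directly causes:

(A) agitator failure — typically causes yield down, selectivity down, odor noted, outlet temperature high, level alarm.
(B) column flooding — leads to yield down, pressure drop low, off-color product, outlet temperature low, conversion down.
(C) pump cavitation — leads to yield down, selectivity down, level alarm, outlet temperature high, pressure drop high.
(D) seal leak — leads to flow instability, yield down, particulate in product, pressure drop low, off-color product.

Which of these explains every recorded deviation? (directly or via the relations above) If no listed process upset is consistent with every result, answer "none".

D

Testing each hypothesis:
(A) agitator failure — level alarm ✓; off-color product ✗; outlet temperature low ✗; yield down ✓; pressure drop low ✗
(B) column flooding — level alarm ✗; off-color product ✓; outlet temperature low ✓; yield down ✓; pressure drop low ✓
(C) pump cavitation — level alarm ✓; off-color product ✗; outlet temperature low ✗; yield down ✓; pressure drop low ✗
(D) seal leak — level alarm ✓ (by particulate in product → level alarm); off-color product ✓; outlet temperature low ✓ (by particulate in product → outlet temperature low); yield down ✓; pressure drop low ✓
Only (D) is consistent with every observation.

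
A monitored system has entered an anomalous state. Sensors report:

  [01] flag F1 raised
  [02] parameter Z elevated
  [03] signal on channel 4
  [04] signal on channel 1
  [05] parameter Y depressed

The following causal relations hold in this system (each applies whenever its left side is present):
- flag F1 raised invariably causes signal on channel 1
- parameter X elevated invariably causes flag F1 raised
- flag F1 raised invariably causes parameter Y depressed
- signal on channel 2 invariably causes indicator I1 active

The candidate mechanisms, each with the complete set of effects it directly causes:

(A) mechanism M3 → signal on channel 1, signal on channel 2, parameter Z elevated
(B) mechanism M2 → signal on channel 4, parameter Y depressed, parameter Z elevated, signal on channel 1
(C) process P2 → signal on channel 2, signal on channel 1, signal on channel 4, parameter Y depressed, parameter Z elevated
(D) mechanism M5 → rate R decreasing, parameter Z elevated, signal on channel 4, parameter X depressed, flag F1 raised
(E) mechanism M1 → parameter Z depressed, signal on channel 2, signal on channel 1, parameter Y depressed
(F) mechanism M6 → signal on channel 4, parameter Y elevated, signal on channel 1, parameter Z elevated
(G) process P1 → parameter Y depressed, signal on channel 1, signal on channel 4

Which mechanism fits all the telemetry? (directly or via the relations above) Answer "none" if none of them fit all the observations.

For each candidate, compare predicted effects to what was observed:
(A) mechanism M3 — flag F1 raised ✗; parameter Z elevated ✓; signal on channel 4 ✗; signal on channel 1 ✓; parameter Y depressed ✗
(B) mechanism M2 — does not account for flag F1 raised
(C) process P2 — does not account for flag F1 raised
(D) mechanism M5 — accounts for every observation (signal on channel 1 by flag F1 raised → signal on channel 1)
(E) mechanism M1 — fails on flag F1 raised, parameter Z elevated, signal on channel 4 (predicts parameter Z depressed, not parameter Z elevated)
(F) mechanism M6 — flag F1 raised ✗; parameter Z elevated ✓; signal on channel 4 ✓; signal on channel 1 ✓; parameter Y depressed ✗
(G) process P1 — flag F1 raised ✗; parameter Z elevated ✗; signal on channel 4 ✓; signal on channel 1 ✓; parameter Y depressed ✓
(D) is the only candidate with no mismatches.

D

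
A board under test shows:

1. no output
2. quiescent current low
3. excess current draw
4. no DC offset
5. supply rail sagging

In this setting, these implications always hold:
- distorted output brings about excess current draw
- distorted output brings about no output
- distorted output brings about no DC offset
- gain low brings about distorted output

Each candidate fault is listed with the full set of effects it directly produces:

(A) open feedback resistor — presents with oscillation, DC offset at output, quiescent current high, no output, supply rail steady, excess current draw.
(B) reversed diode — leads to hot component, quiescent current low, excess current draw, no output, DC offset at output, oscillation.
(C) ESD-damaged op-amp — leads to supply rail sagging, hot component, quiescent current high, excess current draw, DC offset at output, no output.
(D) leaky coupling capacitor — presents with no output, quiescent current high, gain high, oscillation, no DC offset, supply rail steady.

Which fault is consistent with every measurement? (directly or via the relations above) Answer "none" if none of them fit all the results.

none

Per-candidate check:
(A) open feedback resistor — fails on quiescent current low, no DC offset, supply rail sagging (predicts quiescent current high, not quiescent current low; predicts DC offset at output, not no DC offset; predicts supply rail steady, not supply rail sagging)
(B) reversed diode — no output yes; quiescent current low yes; excess current draw yes; no DC offset NO; supply rail sagging NO
(C) ESD-damaged op-amp — no output yes; quiescent current low NO; excess current draw yes; no DC offset NO; supply rail sagging yes
(D) leaky coupling capacitor — no output yes; quiescent current low NO; excess current draw NO; no DC offset yes; supply rail sagging NO
Every candidate fails on at least one observation.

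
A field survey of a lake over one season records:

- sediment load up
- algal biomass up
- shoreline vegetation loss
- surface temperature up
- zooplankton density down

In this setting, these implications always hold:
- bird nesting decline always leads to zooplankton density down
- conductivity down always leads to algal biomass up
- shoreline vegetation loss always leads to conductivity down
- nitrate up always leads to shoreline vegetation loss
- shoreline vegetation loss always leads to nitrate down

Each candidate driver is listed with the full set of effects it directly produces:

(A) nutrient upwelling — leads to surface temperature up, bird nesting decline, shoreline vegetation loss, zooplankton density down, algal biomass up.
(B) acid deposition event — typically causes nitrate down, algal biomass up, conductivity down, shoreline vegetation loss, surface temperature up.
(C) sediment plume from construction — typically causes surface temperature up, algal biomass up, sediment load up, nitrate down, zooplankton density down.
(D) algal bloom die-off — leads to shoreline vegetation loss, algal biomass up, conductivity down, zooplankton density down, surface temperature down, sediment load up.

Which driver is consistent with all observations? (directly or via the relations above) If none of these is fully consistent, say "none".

Testing each hypothesis:
(A) nutrient upwelling — does not account for sediment load up
(B) acid deposition event — sediment load up NO; algal biomass up yes; shoreline vegetation loss yes; surface temperature up yes; zooplankton density down NO
(C) sediment plume from construction — sediment load up yes; algal biomass up yes; shoreline vegetation loss NO; surface temperature up yes; zooplankton density down yes
(D) algal bloom die-off — sediment load up yes; algal biomass up yes; shoreline vegetation loss yes; surface temperature up NO; zooplankton density down yes
Every candidate fails on at least one observation.

none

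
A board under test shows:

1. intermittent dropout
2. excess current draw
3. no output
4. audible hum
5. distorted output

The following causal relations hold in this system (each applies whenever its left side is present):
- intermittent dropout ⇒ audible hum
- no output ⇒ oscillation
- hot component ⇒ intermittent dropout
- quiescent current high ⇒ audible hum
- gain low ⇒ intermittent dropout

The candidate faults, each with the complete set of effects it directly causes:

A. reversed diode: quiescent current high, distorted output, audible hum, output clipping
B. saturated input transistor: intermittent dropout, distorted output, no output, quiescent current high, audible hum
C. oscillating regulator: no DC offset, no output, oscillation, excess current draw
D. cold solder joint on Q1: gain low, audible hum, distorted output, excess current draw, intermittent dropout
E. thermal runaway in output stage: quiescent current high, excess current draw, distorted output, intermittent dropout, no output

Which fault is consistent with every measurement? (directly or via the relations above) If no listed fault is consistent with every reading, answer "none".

Testing each hypothesis:
(A) reversed diode — does not account for intermittent dropout, excess current draw, no output
(B) saturated input transistor — intermittent dropout yes; excess current draw NO; no output yes; audible hum yes; distorted output yes
(C) oscillating regulator — intermittent dropout NO; excess current draw yes; no output yes; audible hum NO; distorted output NO
(D) cold solder joint on Q1 — intermittent dropout yes; excess current draw yes; no output NO; audible hum yes; distorted output yes
(E) thermal runaway in output stage — intermittent dropout yes; excess current draw yes; no output yes; audible hum yes (through quiescent current high → audible hum); distorted output yes
(E) alone accounts for all the evidence.

E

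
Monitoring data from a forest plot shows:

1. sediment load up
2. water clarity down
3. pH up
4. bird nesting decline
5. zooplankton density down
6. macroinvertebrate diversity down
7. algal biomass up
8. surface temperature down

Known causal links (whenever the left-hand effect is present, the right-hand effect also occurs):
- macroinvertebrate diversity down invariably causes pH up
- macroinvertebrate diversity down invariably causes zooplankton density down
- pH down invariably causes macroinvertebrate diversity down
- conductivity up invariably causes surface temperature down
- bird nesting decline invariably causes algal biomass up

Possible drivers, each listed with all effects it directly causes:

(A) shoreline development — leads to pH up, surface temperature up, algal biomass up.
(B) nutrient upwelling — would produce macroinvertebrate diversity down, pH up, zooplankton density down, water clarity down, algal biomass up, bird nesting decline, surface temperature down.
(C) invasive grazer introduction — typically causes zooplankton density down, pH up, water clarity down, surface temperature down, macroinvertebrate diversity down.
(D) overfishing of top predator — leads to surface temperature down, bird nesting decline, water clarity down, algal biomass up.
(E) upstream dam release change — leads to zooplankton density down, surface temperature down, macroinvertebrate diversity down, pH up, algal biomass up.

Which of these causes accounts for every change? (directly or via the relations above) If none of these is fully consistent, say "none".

For each candidate, compare predicted effects to what was observed:
(A) shoreline development — fails on sediment load up, water clarity down, bird nesting decline, zooplankton density down, macroinvertebrate diversity down, surface temperature down (predicts surface temperature up, not surface temperature down)
(B) nutrient upwelling — does not account for sediment load up
(C) invasive grazer introduction — does not account for sediment load up, bird nesting decline, algal biomass up
(D) overfishing of top predator — sediment load up ✗; water clarity down ✓; pH up ✗; bird nesting decline ✓; zooplankton density down ✗; macroinvertebrate diversity down ✗; algal biomass up ✓; surface temperature down ✓
(E) upstream dam release change — sediment load up ✗; water clarity down ✗; pH up ✓; bird nesting decline ✗; zooplankton density down ✓; macroinvertebrate diversity down ✓; algal biomass up ✓; surface temperature down ✓
None of the listed candidates fits everything.

none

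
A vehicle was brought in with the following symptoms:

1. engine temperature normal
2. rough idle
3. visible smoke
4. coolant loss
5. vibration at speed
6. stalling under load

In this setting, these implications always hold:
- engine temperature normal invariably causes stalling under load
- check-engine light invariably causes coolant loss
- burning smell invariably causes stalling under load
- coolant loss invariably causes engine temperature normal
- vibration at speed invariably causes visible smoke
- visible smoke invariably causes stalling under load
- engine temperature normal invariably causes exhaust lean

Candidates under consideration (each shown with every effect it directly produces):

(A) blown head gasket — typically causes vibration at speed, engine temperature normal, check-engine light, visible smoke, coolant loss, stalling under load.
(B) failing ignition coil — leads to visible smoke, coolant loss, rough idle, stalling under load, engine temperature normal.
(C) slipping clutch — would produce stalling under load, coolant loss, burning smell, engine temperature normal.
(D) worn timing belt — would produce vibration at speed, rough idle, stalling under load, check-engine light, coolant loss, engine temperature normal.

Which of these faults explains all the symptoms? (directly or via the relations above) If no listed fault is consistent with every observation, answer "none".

D

For each candidate, compare predicted effects to what was observed:
(A) blown head gasket — does not account for rough idle
(B) failing ignition coil — engine temperature normal yes; rough idle yes; visible smoke yes; coolant loss yes; vibration at speed NO; stalling under load yes
(C) slipping clutch — engine temperature normal yes; rough idle NO; visible smoke NO; coolant loss yes; vibration at speed NO; stalling under load yes
(D) worn timing belt — engine temperature normal yes; rough idle yes; visible smoke yes (through vibration at speed → visible smoke); coolant loss yes; vibration at speed yes; stalling under load yes
(D) alone accounts for all the evidence.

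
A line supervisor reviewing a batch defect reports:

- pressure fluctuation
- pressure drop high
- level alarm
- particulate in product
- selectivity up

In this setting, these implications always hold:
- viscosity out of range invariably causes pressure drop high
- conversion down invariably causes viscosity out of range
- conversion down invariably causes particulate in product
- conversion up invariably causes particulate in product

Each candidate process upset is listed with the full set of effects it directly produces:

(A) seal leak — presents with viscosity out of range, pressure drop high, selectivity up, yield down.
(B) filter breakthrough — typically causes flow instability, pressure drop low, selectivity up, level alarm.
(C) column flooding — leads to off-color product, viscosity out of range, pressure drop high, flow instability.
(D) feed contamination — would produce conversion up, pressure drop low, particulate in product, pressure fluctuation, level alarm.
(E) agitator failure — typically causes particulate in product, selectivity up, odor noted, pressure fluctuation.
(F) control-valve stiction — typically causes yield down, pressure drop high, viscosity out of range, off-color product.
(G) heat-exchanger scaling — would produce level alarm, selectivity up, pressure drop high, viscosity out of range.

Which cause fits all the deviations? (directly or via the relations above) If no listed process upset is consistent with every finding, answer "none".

Testing each hypothesis:
(A) seal leak — does not account for pressure fluctuation, level alarm, particulate in product
(B) filter breakthrough — fails on pressure fluctuation, pressure drop high, particulate in product (predicts pressure drop low, not pressure drop high)
(C) column flooding — does not account for pressure fluctuation, level alarm, particulate in product, selectivity up
(D) feed contamination — pressure fluctuation match; pressure drop high miss; level alarm match; particulate in product match; selectivity up miss
(E) agitator failure — does not account for pressure drop high, level alarm
(F) control-valve stiction — does not account for pressure fluctuation, level alarm, particulate in product, selectivity up
(G) heat-exchanger scaling — does not account for pressure fluctuation, particulate in product
Every candidate fails on at least one observation.

none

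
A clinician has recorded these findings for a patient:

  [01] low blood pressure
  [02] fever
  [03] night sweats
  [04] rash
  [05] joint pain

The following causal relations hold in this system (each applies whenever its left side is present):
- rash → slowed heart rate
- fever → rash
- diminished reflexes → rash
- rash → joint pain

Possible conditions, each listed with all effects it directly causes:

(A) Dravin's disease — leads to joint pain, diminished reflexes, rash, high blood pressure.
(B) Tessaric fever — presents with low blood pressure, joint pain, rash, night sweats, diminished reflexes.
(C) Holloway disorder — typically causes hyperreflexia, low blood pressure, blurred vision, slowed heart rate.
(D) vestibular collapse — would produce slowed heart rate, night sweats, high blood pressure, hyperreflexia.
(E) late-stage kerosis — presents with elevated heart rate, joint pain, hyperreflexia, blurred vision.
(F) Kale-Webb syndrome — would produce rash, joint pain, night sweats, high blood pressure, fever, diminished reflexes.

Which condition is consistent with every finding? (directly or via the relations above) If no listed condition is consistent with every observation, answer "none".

none

Testing each hypothesis:
(A) Dravin's disease — fails on low blood pressure, fever, night sweats (predicts high blood pressure, not low blood pressure)
(B) Tessaric fever — does not account for fever
(C) Holloway disorder — low blood pressure +; fever -; night sweats -; rash -; joint pain -
(D) vestibular collapse — low blood pressure -; fever -; night sweats +; rash -; joint pain -
(E) late-stage kerosis — does not account for low blood pressure, fever, night sweats, rash
(F) Kale-Webb syndrome — fails on low blood pressure (predicts high blood pressure, not low blood pressure)
None of the listed candidates fits everything.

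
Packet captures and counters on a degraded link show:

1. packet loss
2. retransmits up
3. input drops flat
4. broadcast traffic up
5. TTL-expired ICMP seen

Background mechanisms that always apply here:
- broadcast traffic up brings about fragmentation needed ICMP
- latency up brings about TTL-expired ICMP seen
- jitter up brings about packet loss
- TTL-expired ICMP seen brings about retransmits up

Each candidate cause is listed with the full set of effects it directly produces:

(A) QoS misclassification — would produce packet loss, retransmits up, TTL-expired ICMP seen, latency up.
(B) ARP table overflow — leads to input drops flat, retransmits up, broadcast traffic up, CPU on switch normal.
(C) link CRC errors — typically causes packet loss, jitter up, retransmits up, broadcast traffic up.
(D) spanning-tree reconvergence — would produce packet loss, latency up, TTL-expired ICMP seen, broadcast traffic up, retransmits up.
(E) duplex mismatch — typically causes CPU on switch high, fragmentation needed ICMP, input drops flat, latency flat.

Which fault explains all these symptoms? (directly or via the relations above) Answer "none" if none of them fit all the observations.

Per-candidate check:
(A) QoS misclassification — does not account for input drops flat, broadcast traffic up
(B) ARP table overflow — packet loss -; retransmits up +; input drops flat +; broadcast traffic up +; TTL-expired ICMP seen -
(C) link CRC errors — does not account for input drops flat, TTL-expired ICMP seen
(D) spanning-tree reconvergence — packet loss +; retransmits up +; input drops flat -; broadcast traffic up +; TTL-expired ICMP seen +
(E) duplex mismatch — packet loss -; retransmits up -; input drops flat +; broadcast traffic up -; TTL-expired ICMP seen -
None of the listed candidates fits everything.

none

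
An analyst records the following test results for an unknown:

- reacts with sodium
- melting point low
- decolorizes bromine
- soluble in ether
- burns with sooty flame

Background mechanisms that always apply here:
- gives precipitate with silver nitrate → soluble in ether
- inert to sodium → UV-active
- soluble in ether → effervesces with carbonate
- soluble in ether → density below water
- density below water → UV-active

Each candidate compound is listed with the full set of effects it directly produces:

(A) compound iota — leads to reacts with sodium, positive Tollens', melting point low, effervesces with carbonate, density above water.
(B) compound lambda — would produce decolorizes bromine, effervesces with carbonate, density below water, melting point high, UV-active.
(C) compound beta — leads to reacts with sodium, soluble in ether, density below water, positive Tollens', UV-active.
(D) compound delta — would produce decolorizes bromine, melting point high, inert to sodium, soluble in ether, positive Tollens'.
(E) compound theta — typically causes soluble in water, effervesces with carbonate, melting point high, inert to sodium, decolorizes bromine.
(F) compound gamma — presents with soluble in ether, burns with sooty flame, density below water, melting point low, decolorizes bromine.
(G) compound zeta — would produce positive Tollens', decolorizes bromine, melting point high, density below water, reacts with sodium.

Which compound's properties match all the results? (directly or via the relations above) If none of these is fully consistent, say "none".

none

Testing each hypothesis:
(A) compound iota — does not account for decolorizes bromine, soluble in ether, burns with sooty flame
(B) compound lambda — fails on reacts with sodium, melting point low, soluble in ether, burns with sooty flame (predicts melting point high, not melting point low)
(C) compound beta — does not account for melting point low, decolorizes bromine, burns with sooty flame
(D) compound delta — fails on reacts with sodium, melting point low, burns with sooty flame (predicts inert to sodium, not reacts with sodium; predicts melting point high, not melting point low)
(E) compound theta — fails on reacts with sodium, melting point low, soluble in ether, burns with sooty flame (predicts inert to sodium, not reacts with sodium; predicts melting point high, not melting point low)
(F) compound gamma — does not account for reacts with sodium
(G) compound zeta — fails on melting point low, soluble in ether, burns with sooty flame (predicts melting point high, not melting point low)
Every candidate fails on at least one observation.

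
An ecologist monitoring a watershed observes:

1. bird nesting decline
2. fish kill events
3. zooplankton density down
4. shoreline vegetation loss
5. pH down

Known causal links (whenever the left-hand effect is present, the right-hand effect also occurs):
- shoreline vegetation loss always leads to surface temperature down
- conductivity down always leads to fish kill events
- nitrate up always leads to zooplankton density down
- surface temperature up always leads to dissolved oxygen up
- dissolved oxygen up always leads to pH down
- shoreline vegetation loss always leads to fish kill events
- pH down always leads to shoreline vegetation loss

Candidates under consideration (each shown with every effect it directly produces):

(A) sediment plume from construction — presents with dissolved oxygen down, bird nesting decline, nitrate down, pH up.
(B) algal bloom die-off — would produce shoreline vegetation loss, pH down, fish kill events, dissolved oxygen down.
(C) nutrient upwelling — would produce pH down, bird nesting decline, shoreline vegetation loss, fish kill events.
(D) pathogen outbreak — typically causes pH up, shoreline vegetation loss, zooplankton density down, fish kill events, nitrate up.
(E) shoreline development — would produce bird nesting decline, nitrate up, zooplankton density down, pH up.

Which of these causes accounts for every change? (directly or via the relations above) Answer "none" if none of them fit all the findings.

none

Per-candidate check:
(A) sediment plume from construction — bird nesting decline yes; fish kill events NO; zooplankton density down NO; shoreline vegetation loss NO; pH down NO
(B) algal bloom die-off — does not account for bird nesting decline, zooplankton density down
(C) nutrient upwelling — bird nesting decline yes; fish kill events yes; zooplankton density down NO; shoreline vegetation loss yes; pH down yes
(D) pathogen outbreak — fails on bird nesting decline, pH down (predicts pH up, not pH down)
(E) shoreline development — bird nesting decline yes; fish kill events NO; zooplankton density down yes; shoreline vegetation loss NO; pH down NO
Every candidate fails on at least one observation.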